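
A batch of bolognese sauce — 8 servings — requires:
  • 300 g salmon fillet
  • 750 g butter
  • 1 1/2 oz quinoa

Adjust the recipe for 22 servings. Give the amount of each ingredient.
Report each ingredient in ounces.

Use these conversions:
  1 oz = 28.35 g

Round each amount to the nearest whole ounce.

Scaling factor: 22/8 = 11/4 = 2.75.
salmon fillet: 300 g × 11/4 ÷ 28.35 g/oz ≈ 29 oz
butter: 750 g × 11/4 ÷ 28.35 g/oz ≈ 73 oz
quinoa: 1.5 oz × 11/4 ≈ 4 oz

salmon fillet: 29 oz; butter: 73 oz; quinoa: 4 oz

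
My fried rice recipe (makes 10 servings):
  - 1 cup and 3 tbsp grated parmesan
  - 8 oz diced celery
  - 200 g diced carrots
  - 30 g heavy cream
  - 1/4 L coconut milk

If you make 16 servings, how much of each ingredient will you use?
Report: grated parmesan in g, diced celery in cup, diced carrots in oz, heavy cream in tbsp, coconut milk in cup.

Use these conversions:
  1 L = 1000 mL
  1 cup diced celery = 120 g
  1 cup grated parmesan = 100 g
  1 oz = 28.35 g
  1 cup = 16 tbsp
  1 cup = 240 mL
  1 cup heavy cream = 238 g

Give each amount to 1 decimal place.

grated parmesan: 190.0 g; diced celery: 3.0 cup; diced carrots: 11.3 oz; heavy cream: 3.2 tbsp; coconut milk: 1.7 cup

Scaling factor: 16/10 = 8/5 = 1.6.
grated parmesan: (1 cup + 3 tbsp = 1.1875 cup) × 8/5 × 100 g/cup = 190.0 g
diced celery: 8 oz × 8/5 × 28.35 g/oz ÷ 120 g/cup ≈ 3.0 cup
diced carrots: 200 g × 8/5 ÷ 28.35 g/oz ≈ 11.3 oz
heavy cream: 30 g × 8/5 ÷ 238 g/cup × 16 tbsp/cup ≈ 3.2 tbsp
coconut milk: 0.25 L × 8/5 × 1000 mL/L ÷ 240 mL/cup ≈ 1.7 cup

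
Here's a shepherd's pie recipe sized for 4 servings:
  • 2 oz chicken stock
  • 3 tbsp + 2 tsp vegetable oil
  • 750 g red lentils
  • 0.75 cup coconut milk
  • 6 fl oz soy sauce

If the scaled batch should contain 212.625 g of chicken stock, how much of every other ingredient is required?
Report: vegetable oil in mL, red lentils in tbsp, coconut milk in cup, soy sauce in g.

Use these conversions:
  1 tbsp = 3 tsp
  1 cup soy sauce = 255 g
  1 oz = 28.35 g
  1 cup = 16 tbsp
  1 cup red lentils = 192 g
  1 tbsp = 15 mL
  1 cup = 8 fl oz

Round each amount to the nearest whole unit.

The original recipe has 56.7 g of chicken stock, so the scaling factor is 212.625 ÷ 56.7 = 15/4 = 3.75.
vegetable oil: (3 tbsp + 2 tsp = 11/3 tbsp) × 15/4 × 15 mL/tbsp ≈ 206 mL
red lentils: 750 g × 15/4 ÷ 192 g/cup × 16 tbsp/cup ≈ 234 tbsp
coconut milk: 0.75 cup × 15/4 ≈ 3 cup
soy sauce: 6 fl oz × 15/4 ÷ 8 fl oz/cup × 255 g/cup ≈ 717 g

vegetable oil: 206 mL; red lentils: 234 tbsp; coconut milk: 3 cup; soy sauce: 717 g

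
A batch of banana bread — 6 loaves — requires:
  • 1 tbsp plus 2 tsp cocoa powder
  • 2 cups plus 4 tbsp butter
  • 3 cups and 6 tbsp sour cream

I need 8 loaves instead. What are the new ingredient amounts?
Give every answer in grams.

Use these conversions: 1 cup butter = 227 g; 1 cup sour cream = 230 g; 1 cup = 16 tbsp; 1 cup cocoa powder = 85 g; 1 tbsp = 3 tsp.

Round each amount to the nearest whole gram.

Scaling factor: 8/6 = 4/3.
cocoa powder: (1 tbsp + 2 tsp = 5/3 tbsp) × 4/3 ÷ 16 tbsp/cup × 85 g/cup ≈ 12 g
butter: (2 cup + 4 tbsp = 2.25 cup) × 4/3 × 227 g/cup = 681 g
sour cream: (3 cup + 6 tbsp = 3.375 cup) × 4/3 × 230 g/cup = 1035 g

cocoa powder: 12 g; butter: 681 g; sour cream: 1035 g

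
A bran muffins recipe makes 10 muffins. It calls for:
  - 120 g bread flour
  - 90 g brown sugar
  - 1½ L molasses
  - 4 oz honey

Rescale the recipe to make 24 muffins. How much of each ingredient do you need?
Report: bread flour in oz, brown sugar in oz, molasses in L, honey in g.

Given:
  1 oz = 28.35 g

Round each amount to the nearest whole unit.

Scaling factor: 24/10 = 12/5 = 2.4.
bread flour: 120 g × 12/5 ÷ 28.35 g/oz ≈ 10 oz
brown sugar: 90 g × 12/5 ÷ 28.35 g/oz ≈ 8 oz
molasses: 1.5 L × 12/5 ≈ 4 L
honey: 4 oz × 12/5 × 28.35 g/oz ≈ 272 g

bread flour: 10 oz; brown sugar: 8 oz; molasses: 4 L; honey: 272 g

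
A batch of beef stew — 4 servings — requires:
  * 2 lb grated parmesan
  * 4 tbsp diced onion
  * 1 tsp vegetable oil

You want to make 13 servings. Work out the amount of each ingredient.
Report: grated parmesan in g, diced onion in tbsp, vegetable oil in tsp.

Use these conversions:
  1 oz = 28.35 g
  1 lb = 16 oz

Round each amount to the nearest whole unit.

grated parmesan: 2948 g; diced onion: 13 tbsp; vegetable oil: 3 tsp

Scaling factor: 13/4 = 3.25.
grated parmesan: 2 lb × 13/4 × 16 oz/lb × 28.35 g/oz ≈ 2948 g
diced onion: 4 tbsp × 13/4 = 13 tbsp
vegetable oil: 1 tsp × 13/4 ≈ 3 tsp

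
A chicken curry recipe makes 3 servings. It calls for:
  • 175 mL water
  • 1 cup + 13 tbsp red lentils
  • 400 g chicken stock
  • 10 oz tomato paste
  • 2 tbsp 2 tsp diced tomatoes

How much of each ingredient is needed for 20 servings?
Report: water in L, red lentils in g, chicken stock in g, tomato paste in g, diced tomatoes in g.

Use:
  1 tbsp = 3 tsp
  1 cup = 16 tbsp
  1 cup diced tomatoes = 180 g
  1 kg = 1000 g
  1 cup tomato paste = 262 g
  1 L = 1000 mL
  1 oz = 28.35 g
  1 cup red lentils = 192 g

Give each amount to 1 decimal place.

Scaling factor: 20/3.
water: 175 mL × 20/3 ÷ 1000 mL/L ≈ 1.2 L
red lentils: (1 cup + 13 tbsp = 1.8125 cup) × 20/3 × 192 g/cup = 2320.0 g
chicken stock: 400 g × 20/3 ≈ 2666.7 g
tomato paste: 10 oz × 20/3 × 28.35 g/oz = 1890.0 g
diced tomatoes: (2 tbsp + 2 tsp = 8/3 tbsp) × 20/3 ÷ 16 tbsp/cup × 180 g/cup = 200.0 g

water: 1.2 L; red lentils: 2320.0 g; chicken stock: 2666.7 g; tomato paste: 1890.0 g; diced tomatoes: 200.0 g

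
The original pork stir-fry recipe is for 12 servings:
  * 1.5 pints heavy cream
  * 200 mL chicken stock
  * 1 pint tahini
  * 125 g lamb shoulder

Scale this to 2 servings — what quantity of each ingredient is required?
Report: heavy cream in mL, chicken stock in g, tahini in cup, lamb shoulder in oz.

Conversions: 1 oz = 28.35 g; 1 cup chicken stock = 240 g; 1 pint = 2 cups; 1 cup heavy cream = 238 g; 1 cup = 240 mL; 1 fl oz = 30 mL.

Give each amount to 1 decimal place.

Scaling factor: 2/12 = 1/6.
heavy cream: 1.5 pint × 1/6 × 2 cup/pint × 240 mL/cup = 120.0 mL
chicken stock: 200 mL × 1/6 ÷ 240 mL/cup × 240 g/cup ≈ 33.3 g
tahini: 1 pint × 1/6 × 2 cup/pint ≈ 0.3 cup
lamb shoulder: 125 g × 1/6 ÷ 28.35 g/oz ≈ 0.7 oz

heavy cream: 120.0 mL; chicken stock: 33.3 g; tahini: 0.3 cup; lamb shoulder: 0.7 oz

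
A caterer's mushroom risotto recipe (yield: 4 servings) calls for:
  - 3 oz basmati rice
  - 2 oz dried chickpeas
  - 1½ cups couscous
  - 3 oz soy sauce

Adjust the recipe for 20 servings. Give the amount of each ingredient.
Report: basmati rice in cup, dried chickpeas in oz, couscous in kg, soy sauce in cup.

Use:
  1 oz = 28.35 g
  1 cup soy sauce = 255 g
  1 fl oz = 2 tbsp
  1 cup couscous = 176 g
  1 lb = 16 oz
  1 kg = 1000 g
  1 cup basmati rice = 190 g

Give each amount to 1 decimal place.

basmati rice: 2.2 cup; dried chickpeas: 10.0 oz; couscous: 1.3 kg; soy sauce: 1.7 cup

Scaling factor: 20/4 = 5.
basmati rice: 3 oz × 5 × 28.35 g/oz ÷ 190 g/cup ≈ 2.2 cup
dried chickpeas: 2 oz × 5 = 10.0 oz
couscous: 1.5 cup × 5 × 176 g/cup ÷ 1000 g/kg ≈ 1.3 kg
soy sauce: 3 oz × 5 × 28.35 g/oz ÷ 255 g/cup ≈ 1.7 cup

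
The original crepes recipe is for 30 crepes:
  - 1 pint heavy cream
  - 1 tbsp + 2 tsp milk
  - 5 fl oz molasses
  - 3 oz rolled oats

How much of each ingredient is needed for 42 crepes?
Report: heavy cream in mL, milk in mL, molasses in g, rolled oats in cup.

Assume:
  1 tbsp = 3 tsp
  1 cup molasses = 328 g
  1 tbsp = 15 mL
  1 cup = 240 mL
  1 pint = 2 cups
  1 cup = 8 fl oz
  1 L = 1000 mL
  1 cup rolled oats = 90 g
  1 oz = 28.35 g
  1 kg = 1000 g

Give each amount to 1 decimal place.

heavy cream: 672.0 mL; milk: 35.0 mL; molasses: 287.0 g; rolled oats: 1.3 cup

Scaling factor: 42/30 = 7/5 = 1.4.
heavy cream: 1 pint × 7/5 × 2 cup/pint × 240 mL/cup = 672.0 mL
milk: (1 tbsp + 2 tsp = 5/3 tbsp) × 7/5 × 15 mL/tbsp = 35.0 mL
molasses: 5 fl oz × 7/5 ÷ 8 fl oz/cup × 328 g/cup = 287.0 g
rolled oats: 3 oz × 7/5 × 28.35 g/oz ÷ 90 g/cup ≈ 1.3 cup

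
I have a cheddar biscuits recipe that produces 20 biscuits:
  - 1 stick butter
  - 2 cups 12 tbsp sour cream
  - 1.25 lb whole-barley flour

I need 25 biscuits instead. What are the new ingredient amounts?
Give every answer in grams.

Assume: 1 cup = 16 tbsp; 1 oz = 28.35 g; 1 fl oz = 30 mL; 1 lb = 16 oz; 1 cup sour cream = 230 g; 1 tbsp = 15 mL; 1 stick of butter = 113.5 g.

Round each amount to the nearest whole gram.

butter: 142 g; sour cream: 791 g; whole-barley flour: 709 g

Scaling factor: 25/20 = 5/4 = 1.25.
butter: 1 stick × 5/4 × 113.5 g/stick ≈ 142 g
sour cream: (2 cup + 12 tbsp = 2.75 cup) × 5/4 × 230 g/cup ≈ 791 g
whole-barley flour: 1.25 lb × 5/4 × 16 oz/lb × 28.35 g/oz ≈ 709 g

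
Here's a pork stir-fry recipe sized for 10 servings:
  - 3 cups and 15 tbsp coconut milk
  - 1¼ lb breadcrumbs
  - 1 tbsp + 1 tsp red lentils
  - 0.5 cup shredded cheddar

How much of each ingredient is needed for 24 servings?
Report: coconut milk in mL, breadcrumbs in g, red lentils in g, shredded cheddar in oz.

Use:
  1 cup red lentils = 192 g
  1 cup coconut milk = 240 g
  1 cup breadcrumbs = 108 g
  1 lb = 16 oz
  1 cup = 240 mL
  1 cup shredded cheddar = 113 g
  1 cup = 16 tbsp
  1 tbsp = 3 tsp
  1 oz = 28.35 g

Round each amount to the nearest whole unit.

coconut milk: 2268 mL; breadcrumbs: 1361 g; red lentils: 38 g; shredded cheddar: 5 oz

Scaling factor: 24/10 = 12/5 = 2.4.
coconut milk: (3 cup + 15 tbsp = 3.9375 cup) × 12/5 × 240 mL/cup = 2268 mL
breadcrumbs: 1.25 lb × 12/5 × 16 oz/lb × 28.35 g/oz ≈ 1361 g
red lentils: (1 tbsp + 1 tsp = 4/3 tbsp) × 12/5 ÷ 16 tbsp/cup × 192 g/cup ≈ 38 g
shredded cheddar: 0.5 cup × 12/5 × 113 g/cup ÷ 28.35 g/oz ≈ 5 oz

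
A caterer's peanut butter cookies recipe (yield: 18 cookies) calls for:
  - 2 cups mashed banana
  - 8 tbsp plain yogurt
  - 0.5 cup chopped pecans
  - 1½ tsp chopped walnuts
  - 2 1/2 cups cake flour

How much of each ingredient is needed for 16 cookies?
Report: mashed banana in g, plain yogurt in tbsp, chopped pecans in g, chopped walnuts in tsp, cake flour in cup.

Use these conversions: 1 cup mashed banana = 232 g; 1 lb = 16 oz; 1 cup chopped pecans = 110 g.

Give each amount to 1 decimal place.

mashed banana: 412.4 g; plain yogurt: 7.1 tbsp; chopped pecans: 48.9 g; chopped walnuts: 1.3 tsp; cake flour: 2.2 cup

Scaling factor: 16/18 = 8/9.
mashed banana: 2 cup × 8/9 × 232 g/cup ≈ 412.4 g
plain yogurt: 8 tbsp × 8/9 ≈ 7.1 tbsp
chopped pecans: 0.5 cup × 8/9 × 110 g/cup ≈ 48.9 g
chopped walnuts: 1.5 tsp × 8/9 ≈ 1.3 tsp
cake flour: 2.5 cup × 8/9 ≈ 2.2 cup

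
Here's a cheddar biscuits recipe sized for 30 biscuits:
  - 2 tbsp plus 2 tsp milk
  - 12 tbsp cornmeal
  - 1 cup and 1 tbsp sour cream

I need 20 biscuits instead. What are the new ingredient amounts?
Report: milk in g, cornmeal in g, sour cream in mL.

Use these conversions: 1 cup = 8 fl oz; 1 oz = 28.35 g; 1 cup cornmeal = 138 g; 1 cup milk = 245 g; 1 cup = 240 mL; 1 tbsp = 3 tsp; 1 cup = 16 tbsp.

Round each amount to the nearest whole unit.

milk: 27 g; cornmeal: 69 g; sour cream: 170 mL

Scaling factor: 20/30 = 2/3.
milk: (2 tbsp + 2 tsp = 8/3 tbsp) × 2/3 ÷ 16 tbsp/cup × 245 g/cup ≈ 27 g
cornmeal: 12 tbsp × 2/3 ÷ 16 tbsp/cup × 138 g/cup = 69 g
sour cream: (1 cup + 1 tbsp = 1.0625 cup) × 2/3 × 240 mL/cup = 170 mL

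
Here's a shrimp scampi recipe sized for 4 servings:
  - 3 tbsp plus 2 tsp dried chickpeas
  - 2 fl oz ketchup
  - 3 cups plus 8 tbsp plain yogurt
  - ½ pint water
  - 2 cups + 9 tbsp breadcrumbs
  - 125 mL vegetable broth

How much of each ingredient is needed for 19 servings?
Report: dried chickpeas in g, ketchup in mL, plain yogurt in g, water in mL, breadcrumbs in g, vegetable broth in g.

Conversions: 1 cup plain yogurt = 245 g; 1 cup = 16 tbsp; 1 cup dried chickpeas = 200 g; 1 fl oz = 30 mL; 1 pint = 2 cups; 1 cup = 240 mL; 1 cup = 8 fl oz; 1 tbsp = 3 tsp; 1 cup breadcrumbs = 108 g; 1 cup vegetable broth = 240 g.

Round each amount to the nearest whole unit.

Scaling factor: 19/4 = 4.75.
dried chickpeas: (3 tbsp + 2 tsp = 11/3 tbsp) × 19/4 ÷ 16 tbsp/cup × 200 g/cup ≈ 218 g
ketchup: 2 fl oz × 19/4 × 30 mL/fl oz = 285 mL
plain yogurt: (3 cup + 8 tbsp = 3.5 cup) × 19/4 × 245 g/cup ≈ 4073 g
water: 0.5 pint × 19/4 × 2 cup/pint × 240 mL/cup = 1140 mL
breadcrumbs: (2 cup + 9 tbsp = 2.5625 cup) × 19/4 × 108 g/cup ≈ 1315 g
vegetable broth: 125 mL × 19/4 ÷ 240 mL/cup × 240 g/cup ≈ 594 g

dried chickpeas: 218 g; ketchup: 285 mL; plain yogurt: 4073 g; water: 1140 mL; breadcrumbs: 1315 g; vegetable broth: 594 g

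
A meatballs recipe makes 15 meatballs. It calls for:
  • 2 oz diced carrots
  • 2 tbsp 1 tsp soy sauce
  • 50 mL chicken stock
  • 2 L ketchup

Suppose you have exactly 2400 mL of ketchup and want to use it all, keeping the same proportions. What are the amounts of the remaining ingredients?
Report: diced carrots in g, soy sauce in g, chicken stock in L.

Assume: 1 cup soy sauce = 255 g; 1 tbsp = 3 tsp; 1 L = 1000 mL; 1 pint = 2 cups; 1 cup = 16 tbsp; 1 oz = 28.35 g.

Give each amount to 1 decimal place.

diced carrots: 68.0 g; soy sauce: 44.6 g; chicken stock: 0.1 L

The original recipe has 2000 mL of ketchup, so the scaling factor is 2400 ÷ 2000 = 6/5 = 1.2.
diced carrots: 2 oz × 6/5 × 28.35 g/oz ≈ 68.0 g
soy sauce: (2 tbsp + 1 tsp = 7/3 tbsp) × 6/5 ÷ 16 tbsp/cup × 255 g/cup ≈ 44.6 g
chicken stock: 50 mL × 6/5 ÷ 1000 mL/L ≈ 0.1 L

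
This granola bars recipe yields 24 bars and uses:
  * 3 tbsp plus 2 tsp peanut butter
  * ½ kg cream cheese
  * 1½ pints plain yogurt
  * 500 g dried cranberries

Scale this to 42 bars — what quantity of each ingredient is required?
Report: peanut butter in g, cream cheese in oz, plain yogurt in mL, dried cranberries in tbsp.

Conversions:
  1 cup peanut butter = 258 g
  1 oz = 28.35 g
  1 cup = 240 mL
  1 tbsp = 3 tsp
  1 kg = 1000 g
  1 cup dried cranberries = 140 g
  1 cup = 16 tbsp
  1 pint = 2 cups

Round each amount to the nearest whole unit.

peanut butter: 103 g; cream cheese: 31 oz; plain yogurt: 1260 mL; dried cranberries: 100 tbsp

Scaling factor: 42/24 = 7/4 = 1.75.
peanut butter: (3 tbsp + 2 tsp = 11/3 tbsp) × 7/4 ÷ 16 tbsp/cup × 258 g/cup ≈ 103 g
cream cheese: 0.5 kg × 7/4 × 1000 g/kg ÷ 28.35 g/oz ≈ 31 oz
plain yogurt: 1.5 pint × 7/4 × 2 cup/pint × 240 mL/cup = 1260 mL
dried cranberries: 500 g × 7/4 ÷ 140 g/cup × 16 tbsp/cup = 100 tbsp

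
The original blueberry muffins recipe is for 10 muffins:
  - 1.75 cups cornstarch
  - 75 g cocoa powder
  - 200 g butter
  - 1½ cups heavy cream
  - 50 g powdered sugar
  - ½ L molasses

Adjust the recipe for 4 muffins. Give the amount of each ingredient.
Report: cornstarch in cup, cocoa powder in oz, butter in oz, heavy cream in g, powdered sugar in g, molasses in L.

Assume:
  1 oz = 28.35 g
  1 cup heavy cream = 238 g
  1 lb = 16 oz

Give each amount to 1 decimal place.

Scaling factor: 4/10 = 2/5 = 0.4.
cornstarch: 1.75 cup × 2/5 = 0.7 cup
cocoa powder: 75 g × 2/5 ÷ 28.35 g/oz ≈ 1.1 oz
butter: 200 g × 2/5 ÷ 28.35 g/oz ≈ 2.8 oz
heavy cream: 1.5 cup × 2/5 × 238 g/cup = 142.8 g
powdered sugar: 50 g × 2/5 = 20.0 g
molasses: 0.5 L × 2/5 = 0.2 L

cornstarch: 0.7 cup; cocoa powder: 1.1 oz; butter: 2.8 oz; heavy cream: 142.8 g; powdered sugar: 20.0 g; molasses: 0.2 L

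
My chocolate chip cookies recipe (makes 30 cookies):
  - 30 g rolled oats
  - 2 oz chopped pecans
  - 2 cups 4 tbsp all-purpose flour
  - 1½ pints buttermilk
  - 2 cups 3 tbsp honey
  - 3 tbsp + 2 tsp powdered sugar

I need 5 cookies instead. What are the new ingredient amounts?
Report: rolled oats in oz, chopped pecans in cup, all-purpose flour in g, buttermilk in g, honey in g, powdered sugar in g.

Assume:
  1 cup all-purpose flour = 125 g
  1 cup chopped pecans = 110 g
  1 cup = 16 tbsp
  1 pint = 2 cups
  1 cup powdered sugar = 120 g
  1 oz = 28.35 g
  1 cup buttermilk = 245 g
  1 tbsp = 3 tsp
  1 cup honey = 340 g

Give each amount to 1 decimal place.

Scaling factor: 5/30 = 1/6.
rolled oats: 30 g × 1/6 ÷ 28.35 g/oz ≈ 0.2 oz
chopped pecans: 2 oz × 1/6 × 28.35 g/oz ÷ 110 g/cup ≈ 0.1 cup
all-purpose flour: (2 cup + 4 tbsp = 2.25 cup) × 1/6 × 125 g/cup ≈ 46.9 g
buttermilk: 1.5 pint × 1/6 × 2 cup/pint × 245 g/cup = 122.5 g
honey: (2 cup + 3 tbsp = 2.1875 cup) × 1/6 × 340 g/cup ≈ 124.0 g
powdered sugar: (3 tbsp + 2 tsp = 11/3 tbsp) × 1/6 ÷ 16 tbsp/cup × 120 g/cup ≈ 4.6 g

rolled oats: 0.2 oz; chopped pecans: 0.1 cup; all-purpose flour: 46.9 g; buttermilk: 122.5 g; honey: 124.0 g; powdered sugar: 4.6 g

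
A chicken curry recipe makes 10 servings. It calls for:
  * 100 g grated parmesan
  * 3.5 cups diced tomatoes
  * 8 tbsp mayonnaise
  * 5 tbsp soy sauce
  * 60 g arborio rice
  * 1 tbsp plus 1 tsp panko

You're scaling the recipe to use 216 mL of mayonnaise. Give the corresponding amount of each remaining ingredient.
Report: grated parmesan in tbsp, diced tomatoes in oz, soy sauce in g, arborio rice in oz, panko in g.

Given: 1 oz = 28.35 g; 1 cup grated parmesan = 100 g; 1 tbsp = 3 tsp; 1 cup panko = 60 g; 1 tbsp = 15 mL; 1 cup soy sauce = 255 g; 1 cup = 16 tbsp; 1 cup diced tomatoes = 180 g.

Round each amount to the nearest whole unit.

grated parmesan: 29 tbsp; diced tomatoes: 40 oz; soy sauce: 143 g; arborio rice: 4 oz; panko: 9 g

The original recipe has 120 mL of mayonnaise, so the scaling factor is 216 ÷ 120 = 9/5 = 1.8.
grated parmesan: 100 g × 9/5 ÷ 100 g/cup × 16 tbsp/cup ≈ 29 tbsp
diced tomatoes: 3.5 cup × 9/5 × 180 g/cup ÷ 28.35 g/oz = 40 oz
soy sauce: 5 tbsp × 9/5 ÷ 16 tbsp/cup × 255 g/cup ≈ 143 g
arborio rice: 60 g × 9/5 ÷ 28.35 g/oz ≈ 4 oz
panko: (1 tbsp + 1 tsp = 4/3 tbsp) × 9/5 ÷ 16 tbsp/cup × 60 g/cup = 9 g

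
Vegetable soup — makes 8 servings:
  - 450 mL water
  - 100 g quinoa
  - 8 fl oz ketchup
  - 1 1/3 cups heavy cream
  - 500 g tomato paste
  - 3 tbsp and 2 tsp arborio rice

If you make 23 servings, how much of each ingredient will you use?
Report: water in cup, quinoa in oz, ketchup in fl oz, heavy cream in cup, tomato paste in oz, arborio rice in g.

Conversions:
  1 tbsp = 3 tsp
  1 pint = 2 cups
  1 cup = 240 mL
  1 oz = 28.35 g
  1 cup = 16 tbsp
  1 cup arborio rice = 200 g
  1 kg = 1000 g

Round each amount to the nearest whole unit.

water: 5 cup; quinoa: 10 oz; ketchup: 23 fl oz; heavy cream: 4 cup; tomato paste: 51 oz; arborio rice: 132 g

Scaling factor: 23/8 = 2.875.
water: 450 mL × 23/8 ÷ 240 mL/cup ≈ 5 cup
quinoa: 100 g × 23/8 ÷ 28.35 g/oz ≈ 10 oz
ketchup: 8 fl oz × 23/8 = 23 fl oz
heavy cream: 4/3 cup × 23/8 ≈ 4 cup
tomato paste: 500 g × 23/8 ÷ 28.35 g/oz ≈ 51 oz
arborio rice: (3 tbsp + 2 tsp = 11/3 tbsp) × 23/8 ÷ 16 tbsp/cup × 200 g/cup ≈ 132 g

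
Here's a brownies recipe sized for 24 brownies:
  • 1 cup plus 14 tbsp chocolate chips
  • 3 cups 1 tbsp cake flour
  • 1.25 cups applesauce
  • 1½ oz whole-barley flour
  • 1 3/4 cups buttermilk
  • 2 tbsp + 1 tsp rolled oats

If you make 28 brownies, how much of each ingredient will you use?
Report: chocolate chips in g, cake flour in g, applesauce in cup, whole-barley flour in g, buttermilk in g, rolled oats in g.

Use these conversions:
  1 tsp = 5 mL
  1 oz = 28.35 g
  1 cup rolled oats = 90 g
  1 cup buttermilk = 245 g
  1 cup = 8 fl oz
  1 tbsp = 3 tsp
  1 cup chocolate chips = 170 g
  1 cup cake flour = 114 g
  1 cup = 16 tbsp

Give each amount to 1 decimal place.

Scaling factor: 28/24 = 7/6.
chocolate chips: (1 cup + 14 tbsp = 1.875 cup) × 7/6 × 170 g/cup ≈ 371.9 g
cake flour: (3 cup + 1 tbsp = 3.0625 cup) × 7/6 × 114 g/cup ≈ 407.3 g
applesauce: 1.25 cup × 7/6 ≈ 1.5 cup
whole-barley flour: 1.5 oz × 7/6 × 28.35 g/oz ≈ 49.6 g
buttermilk: 1.75 cup × 7/6 × 245 g/cup ≈ 500.2 g
rolled oats: (2 tbsp + 1 tsp = 7/3 tbsp) × 7/6 ÷ 16 tbsp/cup × 90 g/cup ≈ 15.3 g

chocolate chips: 371.9 g; cake flour: 407.3 g; applesauce: 1.5 cup; whole-barley flour: 49.6 g; buttermilk: 500.2 g; rolled oats: 15.3 g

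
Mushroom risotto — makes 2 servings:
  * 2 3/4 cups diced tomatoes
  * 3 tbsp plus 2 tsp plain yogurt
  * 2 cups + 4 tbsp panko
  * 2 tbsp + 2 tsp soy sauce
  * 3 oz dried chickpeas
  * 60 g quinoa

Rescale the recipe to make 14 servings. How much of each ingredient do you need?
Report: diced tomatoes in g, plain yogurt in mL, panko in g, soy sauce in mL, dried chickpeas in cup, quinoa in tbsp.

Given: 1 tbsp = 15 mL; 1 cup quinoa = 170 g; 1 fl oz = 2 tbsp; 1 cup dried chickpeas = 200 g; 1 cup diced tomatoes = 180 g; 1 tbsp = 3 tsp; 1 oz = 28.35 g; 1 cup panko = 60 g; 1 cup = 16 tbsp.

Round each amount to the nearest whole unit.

Scaling factor: 14/2 = 7.
diced tomatoes: 2.75 cup × 7 × 180 g/cup = 3465 g
plain yogurt: (3 tbsp + 2 tsp = 11/3 tbsp) × 7 × 15 mL/tbsp = 385 mL
panko: (2 cup + 4 tbsp = 2.25 cup) × 7 × 60 g/cup = 945 g
soy sauce: (2 tbsp + 2 tsp = 8/3 tbsp) × 7 × 15 mL/tbsp = 280 mL
dried chickpeas: 3 oz × 7 × 28.35 g/oz ÷ 200 g/cup ≈ 3 cup
quinoa: 60 g × 7 ÷ 170 g/cup × 16 tbsp/cup ≈ 40 tbsp

diced tomatoes: 3465 g; plain yogurt: 385 mL; panko: 945 g; soy sauce: 280 mL; dried chickpeas: 3 cup; quinoa: 40 tbsp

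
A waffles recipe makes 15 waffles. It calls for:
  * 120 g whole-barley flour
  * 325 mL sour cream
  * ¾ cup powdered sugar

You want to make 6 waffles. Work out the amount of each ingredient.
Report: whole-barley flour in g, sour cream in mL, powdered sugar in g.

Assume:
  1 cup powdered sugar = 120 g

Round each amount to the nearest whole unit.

whole-barley flour: 48 g; sour cream: 130 mL; powdered sugar: 36 g

Scaling factor: 6/15 = 2/5 = 0.4.
whole-barley flour: 120 g × 2/5 = 48 g
sour cream: 325 mL × 2/5 = 130 mL
powdered sugar: 0.75 cup × 2/5 × 120 g/cup = 36 g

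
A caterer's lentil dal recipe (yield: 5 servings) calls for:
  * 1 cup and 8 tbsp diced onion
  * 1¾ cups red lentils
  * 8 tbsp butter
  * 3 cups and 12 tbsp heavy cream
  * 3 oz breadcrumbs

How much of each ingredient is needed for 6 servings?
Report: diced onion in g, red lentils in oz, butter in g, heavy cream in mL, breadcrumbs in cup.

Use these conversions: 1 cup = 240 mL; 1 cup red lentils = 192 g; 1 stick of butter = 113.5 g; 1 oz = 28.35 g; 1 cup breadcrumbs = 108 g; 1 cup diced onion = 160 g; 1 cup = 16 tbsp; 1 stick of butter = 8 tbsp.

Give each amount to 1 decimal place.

Scaling factor: 6/5 = 1.2.
diced onion: (1 cup + 8 tbsp = 1.5 cup) × 6/5 × 160 g/cup = 288.0 g
red lentils: 1.75 cup × 6/5 × 192 g/cup ÷ 28.35 g/oz ≈ 14.2 oz
butter: 8 tbsp × 6/5 ÷ 8 tbsp/stick × 113.5 g/stick = 136.2 g
heavy cream: (3 cup + 12 tbsp = 3.75 cup) × 6/5 × 240 mL/cup = 1080.0 mL
breadcrumbs: 3 oz × 6/5 × 28.35 g/oz ÷ 108 g/cup ≈ 0.9 cup

diced onion: 288.0 g; red lentils: 14.2 oz; butter: 136.2 g; heavy cream: 1080.0 mL; breadcrumbs: 0.9 cup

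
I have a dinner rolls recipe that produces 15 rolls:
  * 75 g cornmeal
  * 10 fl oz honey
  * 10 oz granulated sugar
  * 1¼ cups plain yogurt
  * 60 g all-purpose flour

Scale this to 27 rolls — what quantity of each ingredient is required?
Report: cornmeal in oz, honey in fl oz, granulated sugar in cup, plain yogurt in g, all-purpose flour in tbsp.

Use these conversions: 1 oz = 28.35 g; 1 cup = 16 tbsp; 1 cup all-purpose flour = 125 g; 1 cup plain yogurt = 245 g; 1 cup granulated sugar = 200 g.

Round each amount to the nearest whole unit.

Scaling factor: 27/15 = 9/5 = 1.8.
cornmeal: 75 g × 9/5 ÷ 28.35 g/oz ≈ 5 oz
honey: 10 fl oz × 9/5 = 18 fl oz
granulated sugar: 10 oz × 9/5 × 28.35 g/oz ÷ 200 g/cup ≈ 3 cup
plain yogurt: 1.25 cup × 9/5 × 245 g/cup ≈ 551 g
all-purpose flour: 60 g × 9/5 ÷ 125 g/cup × 16 tbsp/cup ≈ 14 tbsp

cornmeal: 5 oz; honey: 18 fl oz; granulated sugar: 3 cup; plain yogurt: 551 g; all-purpose flour: 14 tbsp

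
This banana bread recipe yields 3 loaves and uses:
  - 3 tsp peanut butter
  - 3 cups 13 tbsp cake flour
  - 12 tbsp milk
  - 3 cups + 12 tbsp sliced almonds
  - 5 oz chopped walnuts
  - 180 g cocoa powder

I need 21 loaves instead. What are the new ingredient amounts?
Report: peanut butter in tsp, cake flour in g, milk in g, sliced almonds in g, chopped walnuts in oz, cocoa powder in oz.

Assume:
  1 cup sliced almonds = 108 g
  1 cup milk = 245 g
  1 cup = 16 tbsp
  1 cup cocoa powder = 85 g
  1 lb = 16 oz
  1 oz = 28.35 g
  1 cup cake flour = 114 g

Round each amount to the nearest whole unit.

Scaling factor: 21/3 = 7.
peanut butter: 3 tsp × 7 = 21 tsp
cake flour: (3 cup + 13 tbsp = 3.8125 cup) × 7 × 114 g/cup ≈ 3042 g
milk: 12 tbsp × 7 ÷ 16 tbsp/cup × 245 g/cup ≈ 1286 g
sliced almonds: (3 cup + 12 tbsp = 3.75 cup) × 7 × 108 g/cup = 2835 g
chopped walnuts: 5 oz × 7 = 35 oz
cocoa powder: 180 g × 7 ÷ 28.35 g/oz ≈ 44 oz

peanut butter: 21 tsp; cake flour: 3042 g; milk: 1286 g; sliced almonds: 2835 g; chopped walnuts: 35 oz; cocoa powder: 44 oz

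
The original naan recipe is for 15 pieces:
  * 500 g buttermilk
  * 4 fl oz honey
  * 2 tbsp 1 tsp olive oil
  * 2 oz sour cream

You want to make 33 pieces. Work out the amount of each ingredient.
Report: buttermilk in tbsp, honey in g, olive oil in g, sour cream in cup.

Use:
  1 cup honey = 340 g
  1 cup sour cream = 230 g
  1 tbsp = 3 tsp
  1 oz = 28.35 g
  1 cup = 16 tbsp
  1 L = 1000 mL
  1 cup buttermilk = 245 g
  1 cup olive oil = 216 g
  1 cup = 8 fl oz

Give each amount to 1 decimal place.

Scaling factor: 33/15 = 11/5 = 2.2.
buttermilk: 500 g × 11/5 ÷ 245 g/cup × 16 tbsp/cup ≈ 71.8 tbsp
honey: 4 fl oz × 11/5 ÷ 8 fl oz/cup × 340 g/cup = 374.0 g
olive oil: (2 tbsp + 1 tsp = 7/3 tbsp) × 11/5 ÷ 16 tbsp/cup × 216 g/cup = 69.3 g
sour cream: 2 oz × 11/5 × 28.35 g/oz ÷ 230 g/cup ≈ 0.5 cup

buttermilk: 71.8 tbsp; honey: 374.0 g; olive oil: 69.3 g; sour cream: 0.5 cup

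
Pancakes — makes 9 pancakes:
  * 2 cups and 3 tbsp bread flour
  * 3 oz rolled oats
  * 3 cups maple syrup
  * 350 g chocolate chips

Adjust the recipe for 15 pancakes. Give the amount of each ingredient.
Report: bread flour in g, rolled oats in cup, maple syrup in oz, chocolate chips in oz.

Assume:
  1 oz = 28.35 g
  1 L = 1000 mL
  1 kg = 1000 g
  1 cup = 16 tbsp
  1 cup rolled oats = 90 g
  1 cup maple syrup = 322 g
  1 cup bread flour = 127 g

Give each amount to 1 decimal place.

Scaling factor: 15/9 = 5/3.
bread flour: (2 cup + 3 tbsp = 2.1875 cup) × 5/3 × 127 g/cup ≈ 463.0 g
rolled oats: 3 oz × 5/3 × 28.35 g/oz ÷ 90 g/cup ≈ 1.6 cup
maple syrup: 3 cup × 5/3 × 322 g/cup ÷ 28.35 g/oz ≈ 56.8 oz
chocolate chips: 350 g × 5/3 ÷ 28.35 g/oz ≈ 20.6 oz

bread flour: 463.0 g; rolled oats: 1.6 cup; maple syrup: 56.8 oz; chocolate chips: 20.6 oz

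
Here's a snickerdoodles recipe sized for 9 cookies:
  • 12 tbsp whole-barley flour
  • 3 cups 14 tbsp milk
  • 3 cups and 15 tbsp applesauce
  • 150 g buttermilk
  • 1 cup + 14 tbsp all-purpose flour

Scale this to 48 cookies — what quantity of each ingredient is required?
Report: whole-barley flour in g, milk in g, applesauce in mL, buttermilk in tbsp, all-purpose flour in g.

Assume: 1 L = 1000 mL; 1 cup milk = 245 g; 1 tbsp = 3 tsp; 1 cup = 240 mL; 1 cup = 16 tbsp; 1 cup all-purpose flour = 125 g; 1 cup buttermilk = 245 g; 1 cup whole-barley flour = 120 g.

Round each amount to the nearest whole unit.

whole-barley flour: 480 g; milk: 5063 g; applesauce: 5040 mL; buttermilk: 52 tbsp; all-purpose flour: 1250 g

Scaling factor: 48/9 = 16/3.
whole-barley flour: 12 tbsp × 16/3 ÷ 16 tbsp/cup × 120 g/cup = 480 g
milk: (3 cup + 14 tbsp = 3.875 cup) × 16/3 × 245 g/cup ≈ 5063 g
applesauce: (3 cup + 15 tbsp = 3.9375 cup) × 16/3 × 240 mL/cup = 5040 mL
buttermilk: 150 g × 16/3 ÷ 245 g/cup × 16 tbsp/cup ≈ 52 tbsp
all-purpose flour: (1 cup + 14 tbsp = 1.875 cup) × 16/3 × 125 g/cup = 1250 g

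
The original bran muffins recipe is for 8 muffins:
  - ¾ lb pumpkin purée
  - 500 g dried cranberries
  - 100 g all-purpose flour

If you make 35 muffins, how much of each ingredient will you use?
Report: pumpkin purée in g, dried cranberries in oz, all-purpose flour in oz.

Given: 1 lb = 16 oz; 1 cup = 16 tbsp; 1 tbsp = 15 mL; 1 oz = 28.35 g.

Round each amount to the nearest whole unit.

pumpkin purée: 1488 g; dried cranberries: 77 oz; all-purpose flour: 15 oz

Scaling factor: 35/8 = 4.375.
pumpkin purée: 0.75 lb × 35/8 × 16 oz/lb × 28.35 g/oz ≈ 1488 g
dried cranberries: 500 g × 35/8 ÷ 28.35 g/oz ≈ 77 oz
all-purpose flour: 100 g × 35/8 ÷ 28.35 g/oz ≈ 15 oz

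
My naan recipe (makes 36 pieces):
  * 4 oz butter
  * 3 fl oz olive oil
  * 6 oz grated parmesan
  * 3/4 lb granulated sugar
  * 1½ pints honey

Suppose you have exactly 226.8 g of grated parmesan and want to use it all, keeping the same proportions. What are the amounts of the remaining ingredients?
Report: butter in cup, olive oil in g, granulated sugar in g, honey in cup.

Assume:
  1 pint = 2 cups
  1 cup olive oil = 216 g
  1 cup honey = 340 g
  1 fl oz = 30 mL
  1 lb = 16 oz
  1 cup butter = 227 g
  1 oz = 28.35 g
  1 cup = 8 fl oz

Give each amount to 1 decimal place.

The original recipe has 170.1 g of grated parmesan, so the scaling factor is 226.8 ÷ 170.1 = 4/3.
butter: 4 oz × 4/3 × 28.35 g/oz ÷ 227 g/cup ≈ 0.7 cup
olive oil: 3 fl oz × 4/3 ÷ 8 fl oz/cup × 216 g/cup = 108.0 g
granulated sugar: 0.75 lb × 4/3 × 16 oz/lb × 28.35 g/oz = 453.6 g
honey: 1.5 pint × 4/3 × 2 cup/pint = 4.0 cup

butter: 0.7 cup; olive oil: 108.0 g; granulated sugar: 453.6 g; honey: 4.0 cup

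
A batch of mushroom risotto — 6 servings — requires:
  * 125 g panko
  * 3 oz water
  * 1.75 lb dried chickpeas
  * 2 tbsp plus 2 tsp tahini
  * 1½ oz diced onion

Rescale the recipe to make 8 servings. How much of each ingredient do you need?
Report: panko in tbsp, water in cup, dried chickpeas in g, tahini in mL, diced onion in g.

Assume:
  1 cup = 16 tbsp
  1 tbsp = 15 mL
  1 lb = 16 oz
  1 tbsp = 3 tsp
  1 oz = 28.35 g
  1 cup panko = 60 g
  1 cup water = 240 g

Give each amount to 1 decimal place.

Scaling factor: 8/6 = 4/3.
panko: 125 g × 4/3 ÷ 60 g/cup × 16 tbsp/cup ≈ 44.4 tbsp
water: 3 oz × 4/3 × 28.35 g/oz ÷ 240 g/cup ≈ 0.5 cup
dried chickpeas: 1.75 lb × 4/3 × 16 oz/lb × 28.35 g/oz = 1058.4 g
tahini: (2 tbsp + 2 tsp = 8/3 tbsp) × 4/3 × 15 mL/tbsp ≈ 53.3 mL
diced onion: 1.5 oz × 4/3 × 28.35 g/oz = 56.7 g

panko: 44.4 tbsp; water: 0.5 cup; dried chickpeas: 1058.4 g; tahini: 53.3 mL; diced onion: 56.7 g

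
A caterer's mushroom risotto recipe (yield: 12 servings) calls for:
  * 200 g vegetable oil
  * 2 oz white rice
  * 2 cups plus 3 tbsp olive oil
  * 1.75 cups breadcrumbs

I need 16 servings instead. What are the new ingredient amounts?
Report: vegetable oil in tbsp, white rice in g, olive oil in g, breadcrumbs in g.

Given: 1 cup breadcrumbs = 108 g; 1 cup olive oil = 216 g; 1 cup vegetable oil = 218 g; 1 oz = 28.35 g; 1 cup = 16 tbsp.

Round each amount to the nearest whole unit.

vegetable oil: 20 tbsp; white rice: 76 g; olive oil: 630 g; breadcrumbs: 252 g

Scaling factor: 16/12 = 4/3.
vegetable oil: 200 g × 4/3 ÷ 218 g/cup × 16 tbsp/cup ≈ 20 tbsp
white rice: 2 oz × 4/3 × 28.35 g/oz ≈ 76 g
olive oil: (2 cup + 3 tbsp = 2.1875 cup) × 4/3 × 216 g/cup = 630 g
breadcrumbs: 1.75 cup × 4/3 × 108 g/cup = 252 g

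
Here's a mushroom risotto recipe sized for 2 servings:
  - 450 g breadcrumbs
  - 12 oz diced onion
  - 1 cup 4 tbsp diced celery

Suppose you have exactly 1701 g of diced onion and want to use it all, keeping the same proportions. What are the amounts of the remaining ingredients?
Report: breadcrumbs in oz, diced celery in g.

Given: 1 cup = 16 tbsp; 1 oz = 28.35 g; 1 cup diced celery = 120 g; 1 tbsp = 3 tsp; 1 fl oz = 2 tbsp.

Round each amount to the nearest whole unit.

The original recipe has 340.2 g of diced onion, so the scaling factor is 1701 ÷ 340.2 = 5.
breadcrumbs: 450 g × 5 ÷ 28.35 g/oz ≈ 79 oz
diced celery: (1 cup + 4 tbsp = 1.25 cup) × 5 × 120 g/cup = 750 g

breadcrumbs: 79 oz; diced celery: 750 g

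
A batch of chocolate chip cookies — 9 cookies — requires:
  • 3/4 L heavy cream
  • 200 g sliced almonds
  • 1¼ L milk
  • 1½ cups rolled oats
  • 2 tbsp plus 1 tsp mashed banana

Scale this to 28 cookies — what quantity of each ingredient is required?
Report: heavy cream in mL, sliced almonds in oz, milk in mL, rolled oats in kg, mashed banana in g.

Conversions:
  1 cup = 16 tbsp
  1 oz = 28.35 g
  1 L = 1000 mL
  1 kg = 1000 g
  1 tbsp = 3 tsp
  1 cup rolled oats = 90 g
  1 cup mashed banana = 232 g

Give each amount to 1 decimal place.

Scaling factor: 28/9.
heavy cream: 0.75 L × 28/9 × 1000 mL/L ≈ 2333.3 mL
sliced almonds: 200 g × 28/9 ÷ 28.35 g/oz ≈ 21.9 oz
milk: 1.25 L × 28/9 × 1000 mL/L ≈ 3888.9 mL
rolled oats: 1.5 cup × 28/9 × 90 g/cup ÷ 1000 g/kg ≈ 0.4 kg
mashed banana: (2 tbsp + 1 tsp = 7/3 tbsp) × 28/9 ÷ 16 tbsp/cup × 232 g/cup ≈ 105.3 g

heavy cream: 2333.3 mL; sliced almonds: 21.9 oz; milk: 3888.9 mL; rolled oats: 0.4 kg; mashed banana: 105.3 g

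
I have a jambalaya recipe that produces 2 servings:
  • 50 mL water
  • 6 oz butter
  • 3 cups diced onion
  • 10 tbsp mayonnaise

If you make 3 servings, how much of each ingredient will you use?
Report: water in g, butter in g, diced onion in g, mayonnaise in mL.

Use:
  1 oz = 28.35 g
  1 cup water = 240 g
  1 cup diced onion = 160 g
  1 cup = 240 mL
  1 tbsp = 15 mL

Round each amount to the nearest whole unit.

water: 75 g; butter: 255 g; diced onion: 720 g; mayonnaise: 225 mL

Scaling factor: 3/2 = 1.5.
water: 50 mL × 3/2 ÷ 240 mL/cup × 240 g/cup = 75 g
butter: 6 oz × 3/2 × 28.35 g/oz ≈ 255 g
diced onion: 3 cup × 3/2 × 160 g/cup = 720 g
mayonnaise: 10 tbsp × 3/2 × 15 mL/tbsp = 225 mL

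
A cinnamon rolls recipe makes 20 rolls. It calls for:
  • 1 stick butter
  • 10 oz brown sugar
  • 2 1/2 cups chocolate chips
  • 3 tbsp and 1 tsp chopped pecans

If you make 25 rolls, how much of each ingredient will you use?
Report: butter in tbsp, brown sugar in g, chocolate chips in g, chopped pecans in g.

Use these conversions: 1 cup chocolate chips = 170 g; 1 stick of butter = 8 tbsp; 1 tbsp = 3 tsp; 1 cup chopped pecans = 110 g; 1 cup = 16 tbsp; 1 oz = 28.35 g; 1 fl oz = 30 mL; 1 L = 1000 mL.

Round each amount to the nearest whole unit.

butter: 10 tbsp; brown sugar: 354 g; chocolate chips: 531 g; chopped pecans: 29 g

Scaling factor: 25/20 = 5/4 = 1.25.
butter: 1 stick × 5/4 × 8 tbsp/stick = 10 tbsp
brown sugar: 10 oz × 5/4 × 28.35 g/oz ≈ 354 g
chocolate chips: 2.5 cup × 5/4 × 170 g/cup ≈ 531 g
chopped pecans: (3 tbsp + 1 tsp = 10/3 tbsp) × 5/4 ÷ 16 tbsp/cup × 110 g/cup ≈ 29 g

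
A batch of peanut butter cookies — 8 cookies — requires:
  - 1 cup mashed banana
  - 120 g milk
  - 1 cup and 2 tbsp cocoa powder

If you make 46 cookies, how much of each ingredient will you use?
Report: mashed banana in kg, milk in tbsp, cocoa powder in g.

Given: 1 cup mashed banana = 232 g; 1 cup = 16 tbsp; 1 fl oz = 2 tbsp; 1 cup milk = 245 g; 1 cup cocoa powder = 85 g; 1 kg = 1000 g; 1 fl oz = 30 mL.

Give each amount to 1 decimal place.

mashed banana: 1.3 kg; milk: 45.1 tbsp; cocoa powder: 549.8 g

Scaling factor: 46/8 = 23/4 = 5.75.
mashed banana: 1 cup × 23/4 × 232 g/cup ÷ 1000 g/kg ≈ 1.3 kg
milk: 120 g × 23/4 ÷ 245 g/cup × 16 tbsp/cup ≈ 45.1 tbsp
cocoa powder: (1 cup + 2 tbsp = 1.125 cup) × 23/4 × 85 g/cup ≈ 549.8 g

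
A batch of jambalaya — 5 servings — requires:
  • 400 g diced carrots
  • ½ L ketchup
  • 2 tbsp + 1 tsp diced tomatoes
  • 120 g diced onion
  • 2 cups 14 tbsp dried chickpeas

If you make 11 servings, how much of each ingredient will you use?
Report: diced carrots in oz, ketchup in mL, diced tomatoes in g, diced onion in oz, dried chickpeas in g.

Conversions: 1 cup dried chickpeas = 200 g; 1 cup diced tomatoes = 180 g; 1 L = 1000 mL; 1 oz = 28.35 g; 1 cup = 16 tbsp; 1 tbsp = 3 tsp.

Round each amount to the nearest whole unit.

diced carrots: 31 oz; ketchup: 1100 mL; diced tomatoes: 58 g; diced onion: 9 oz; dried chickpeas: 1265 g

Scaling factor: 11/5 = 2.2.
diced carrots: 400 g × 11/5 ÷ 28.35 g/oz ≈ 31 oz
ketchup: 0.5 L × 11/5 × 1000 mL/L = 1100 mL
diced tomatoes: (2 tbsp + 1 tsp = 7/3 tbsp) × 11/5 ÷ 16 tbsp/cup × 180 g/cup ≈ 58 g
diced onion: 120 g × 11/5 ÷ 28.35 g/oz ≈ 9 oz
dried chickpeas: (2 cup + 14 tbsp = 2.875 cup) × 11/5 × 200 g/cup = 1265 g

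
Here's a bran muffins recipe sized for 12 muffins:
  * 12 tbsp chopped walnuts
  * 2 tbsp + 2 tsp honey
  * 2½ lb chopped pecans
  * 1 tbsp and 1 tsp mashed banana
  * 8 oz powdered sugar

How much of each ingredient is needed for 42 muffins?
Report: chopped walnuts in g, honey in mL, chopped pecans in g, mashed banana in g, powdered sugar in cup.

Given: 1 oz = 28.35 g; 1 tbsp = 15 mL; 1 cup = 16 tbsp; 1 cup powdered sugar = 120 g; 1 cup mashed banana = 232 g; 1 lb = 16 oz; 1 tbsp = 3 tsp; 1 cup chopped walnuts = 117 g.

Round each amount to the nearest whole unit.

chopped walnuts: 307 g; honey: 140 mL; chopped pecans: 3969 g; mashed banana: 68 g; powdered sugar: 7 cup

Scaling factor: 42/12 = 7/2 = 3.5.
chopped walnuts: 12 tbsp × 7/2 ÷ 16 tbsp/cup × 117 g/cup ≈ 307 g
honey: (2 tbsp + 2 tsp = 8/3 tbsp) × 7/2 × 15 mL/tbsp = 140 mL
chopped pecans: 2.5 lb × 7/2 × 16 oz/lb × 28.35 g/oz = 3969 g
mashed banana: (1 tbsp + 1 tsp = 4/3 tbsp) × 7/2 ÷ 16 tbsp/cup × 232 g/cup ≈ 68 g
powdered sugar: 8 oz × 7/2 × 28.35 g/oz ÷ 120 g/cup ≈ 7 cup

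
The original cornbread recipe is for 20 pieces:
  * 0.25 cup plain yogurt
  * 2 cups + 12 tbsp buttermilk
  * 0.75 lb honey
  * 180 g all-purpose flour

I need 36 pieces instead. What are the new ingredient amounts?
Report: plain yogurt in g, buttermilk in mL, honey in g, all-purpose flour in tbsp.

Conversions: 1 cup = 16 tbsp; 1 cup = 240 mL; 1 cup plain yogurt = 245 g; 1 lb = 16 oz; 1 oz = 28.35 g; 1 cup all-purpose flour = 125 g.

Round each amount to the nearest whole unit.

plain yogurt: 110 g; buttermilk: 1188 mL; honey: 612 g; all-purpose flour: 41 tbsp

Scaling factor: 36/20 = 9/5 = 1.8.
plain yogurt: 0.25 cup × 9/5 × 245 g/cup ≈ 110 g
buttermilk: (2 cup + 12 tbsp = 2.75 cup) × 9/5 × 240 mL/cup = 1188 mL
honey: 0.75 lb × 9/5 × 16 oz/lb × 28.35 g/oz ≈ 612 g
all-purpose flour: 180 g × 9/5 ÷ 125 g/cup × 16 tbsp/cup ≈ 41 tbsp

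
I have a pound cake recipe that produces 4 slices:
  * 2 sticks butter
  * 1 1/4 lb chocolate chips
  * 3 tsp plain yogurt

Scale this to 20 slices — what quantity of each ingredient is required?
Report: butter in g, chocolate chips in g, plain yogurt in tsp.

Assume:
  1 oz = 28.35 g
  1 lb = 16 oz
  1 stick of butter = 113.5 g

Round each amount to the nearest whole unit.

Scaling factor: 20/4 = 5.
butter: 2 stick × 5 × 113.5 g/stick = 1135 g
chocolate chips: 1.25 lb × 5 × 16 oz/lb × 28.35 g/oz = 2835 g
plain yogurt: 3 tsp × 5 = 15 tsp

butter: 1135 g; chocolate chips: 2835 g; plain yogurt: 15 tsp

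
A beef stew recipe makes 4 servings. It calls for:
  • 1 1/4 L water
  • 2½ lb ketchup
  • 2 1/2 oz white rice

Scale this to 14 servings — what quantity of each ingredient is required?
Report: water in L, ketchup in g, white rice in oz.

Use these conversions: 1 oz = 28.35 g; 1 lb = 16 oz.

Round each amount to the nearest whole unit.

Scaling factor: 14/4 = 7/2 = 3.5.
water: 1.25 L × 7/2 ≈ 4 L
ketchup: 2.5 lb × 7/2 × 16 oz/lb × 28.35 g/oz = 3969 g
white rice: 2.5 oz × 7/2 ≈ 9 oz

water: 4 L; ketchup: 3969 g; white rice: 9 oz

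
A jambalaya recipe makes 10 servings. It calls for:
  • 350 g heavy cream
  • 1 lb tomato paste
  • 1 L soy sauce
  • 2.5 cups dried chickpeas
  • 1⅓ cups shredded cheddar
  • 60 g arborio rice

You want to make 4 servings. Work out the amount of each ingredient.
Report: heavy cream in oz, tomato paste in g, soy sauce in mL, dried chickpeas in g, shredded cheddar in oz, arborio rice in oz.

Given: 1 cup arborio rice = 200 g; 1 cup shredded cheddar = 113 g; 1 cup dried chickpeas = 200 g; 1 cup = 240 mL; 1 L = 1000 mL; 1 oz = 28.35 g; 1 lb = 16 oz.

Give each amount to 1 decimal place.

Scaling factor: 4/10 = 2/5 = 0.4.
heavy cream: 350 g × 2/5 ÷ 28.35 g/oz ≈ 4.9 oz
tomato paste: 1 lb × 2/5 × 16 oz/lb × 28.35 g/oz ≈ 181.4 g
soy sauce: 1 L × 2/5 × 1000 mL/L = 400.0 mL
dried chickpeas: 2.5 cup × 2/5 × 200 g/cup = 200.0 g
shredded cheddar: 4/3 cup × 2/5 × 113 g/cup ÷ 28.35 g/oz ≈ 2.1 oz
arborio rice: 60 g × 2/5 ÷ 28.35 g/oz ≈ 0.8 oz

heavy cream: 4.9 oz; tomato paste: 181.4 g; soy sauce: 400.0 mL; dried chickpeas: 200.0 g; shredded cheddar: 2.1 oz; arborio rice: 0.8 oz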